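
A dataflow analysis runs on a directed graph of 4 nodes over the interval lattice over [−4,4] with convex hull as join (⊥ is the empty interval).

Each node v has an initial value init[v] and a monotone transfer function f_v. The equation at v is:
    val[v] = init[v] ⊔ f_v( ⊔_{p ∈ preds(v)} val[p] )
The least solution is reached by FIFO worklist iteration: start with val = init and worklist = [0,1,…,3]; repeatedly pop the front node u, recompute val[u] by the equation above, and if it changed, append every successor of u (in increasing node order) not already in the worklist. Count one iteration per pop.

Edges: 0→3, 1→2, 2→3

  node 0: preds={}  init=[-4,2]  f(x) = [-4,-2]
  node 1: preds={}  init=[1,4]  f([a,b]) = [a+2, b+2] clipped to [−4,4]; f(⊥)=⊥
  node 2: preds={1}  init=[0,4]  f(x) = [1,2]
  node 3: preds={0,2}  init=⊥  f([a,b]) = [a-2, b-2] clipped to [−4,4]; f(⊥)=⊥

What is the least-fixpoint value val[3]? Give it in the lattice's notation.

[-4,2]

Iteration log — 4 steps:
  step 1. node 0  ⊔preds=⊥  new=[-4,2]  stable
  step 2. node 1  ⊔preds=⊥  new=[1,4]  stable
  step 3. node 2  ⊔preds=[1,4]  new=[0,4]  stable
  step 4. node 3  ⊔preds=[-4,4]  new=[-4,2]  old=⊥  +wl: 

Least fixpoint reached:
  node 0: [-4,2]
  node 1: [1,4]
  node 2: [0,4]
  node 3: [-4,2]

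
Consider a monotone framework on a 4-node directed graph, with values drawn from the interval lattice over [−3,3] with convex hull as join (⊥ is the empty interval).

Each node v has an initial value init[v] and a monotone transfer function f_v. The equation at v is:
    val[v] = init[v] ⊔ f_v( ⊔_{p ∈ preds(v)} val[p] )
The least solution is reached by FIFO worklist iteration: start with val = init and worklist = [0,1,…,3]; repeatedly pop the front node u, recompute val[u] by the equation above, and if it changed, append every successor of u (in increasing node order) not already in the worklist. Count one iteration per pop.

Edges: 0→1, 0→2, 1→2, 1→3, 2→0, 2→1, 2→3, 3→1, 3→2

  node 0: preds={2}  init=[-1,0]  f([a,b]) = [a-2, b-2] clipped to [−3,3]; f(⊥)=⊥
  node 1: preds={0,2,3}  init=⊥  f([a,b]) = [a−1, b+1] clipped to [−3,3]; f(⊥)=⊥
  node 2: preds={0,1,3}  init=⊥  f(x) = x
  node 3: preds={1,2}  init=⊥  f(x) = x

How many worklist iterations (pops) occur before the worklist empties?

Trace (15 dequeues):
  [1] u=0 | in ⊥ | out [-1,0] | ==
  [2] u=1 | in [-1,0] | out [-2,1] | prev ⊥ | push {}
  [3] u=2 | in [-2,1] | out [-2,1] | prev ⊥ | push {0,1}
  [4] u=3 | in [-2,1] | out [-2,1] | prev ⊥ | push {2}
  [5] u=0 | in [-2,1] | out [-3,0] | prev [-1,0] | push {}
  [6] u=1 | in [-3,1] | out [-3,2] | prev [-2,1] | push {3}
  [7] u=2 | in [-3,2] | out [-3,2] | prev [-2,1] | push {0,1}
  [8] u=3 | in [-3,2] | out [-3,2] | prev [-2,1] | push {2}
  [9] u=0 | in [-3,2] | out [-3,0] | ==
  [10] u=1 | in [-3,2] | out [-3,3] | prev [-3,2] | push {3}
  [11] u=2 | in [-3,3] | out [-3,3] | prev [-3,2] | push {0,1}
  [12] u=3 | in [-3,3] | out [-3,3] | prev [-3,2] | push {2}
  [13] u=0 | in [-3,3] | out [-3,1] | prev [-3,0] | push {}
  [14] u=1 | in [-3,3] | out [-3,3] | ==
  [15] u=2 | in [-3,3] | out [-3,3] | ==

Converged values:
  [0] [-3,1]
  [1] [-3,3]
  [2] [-3,3]
  [3] [-3,3]

15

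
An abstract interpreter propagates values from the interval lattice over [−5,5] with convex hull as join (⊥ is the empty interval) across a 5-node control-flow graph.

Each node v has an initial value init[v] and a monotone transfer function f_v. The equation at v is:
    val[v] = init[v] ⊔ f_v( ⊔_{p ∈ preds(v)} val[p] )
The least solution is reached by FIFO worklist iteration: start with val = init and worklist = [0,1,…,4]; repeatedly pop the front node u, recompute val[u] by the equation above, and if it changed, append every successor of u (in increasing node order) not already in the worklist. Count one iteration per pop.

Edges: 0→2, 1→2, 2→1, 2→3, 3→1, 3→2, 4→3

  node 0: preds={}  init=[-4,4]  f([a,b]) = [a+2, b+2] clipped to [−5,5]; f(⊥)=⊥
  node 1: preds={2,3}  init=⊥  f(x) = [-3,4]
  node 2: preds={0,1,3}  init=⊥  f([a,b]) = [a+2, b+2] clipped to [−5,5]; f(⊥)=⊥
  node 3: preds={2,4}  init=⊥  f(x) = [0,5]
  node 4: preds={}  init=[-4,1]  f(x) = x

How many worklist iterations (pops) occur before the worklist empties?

Iteration log — 7 steps:
  step 1. node 0  ⊔preds=⊥  new=[-4,4]  stable
  step 2. node 1  ⊔preds=⊥  new=[-3,4]  old=⊥  +wl: 
  step 3. node 2  ⊔preds=[-4,4]  new=[-2,5]  old=⊥  +wl: 1
  step 4. node 3  ⊔preds=[-4,5]  new=[0,5]  old=⊥  +wl: 2
  step 5. node 4  ⊔preds=⊥  new=[-4,1]  stable
  step 6. node 1  ⊔preds=[-2,5]  new=[-3,4]  stable
  step 7. node 2  ⊔preds=[-4,5]  new=[-2,5]  stable

Least fixpoint reached:
  node 0: [-4,4]
  node 1: [-3,4]
  node 2: [-2,5]
  node 3: [0,5]
  node 4: [-4,1]

7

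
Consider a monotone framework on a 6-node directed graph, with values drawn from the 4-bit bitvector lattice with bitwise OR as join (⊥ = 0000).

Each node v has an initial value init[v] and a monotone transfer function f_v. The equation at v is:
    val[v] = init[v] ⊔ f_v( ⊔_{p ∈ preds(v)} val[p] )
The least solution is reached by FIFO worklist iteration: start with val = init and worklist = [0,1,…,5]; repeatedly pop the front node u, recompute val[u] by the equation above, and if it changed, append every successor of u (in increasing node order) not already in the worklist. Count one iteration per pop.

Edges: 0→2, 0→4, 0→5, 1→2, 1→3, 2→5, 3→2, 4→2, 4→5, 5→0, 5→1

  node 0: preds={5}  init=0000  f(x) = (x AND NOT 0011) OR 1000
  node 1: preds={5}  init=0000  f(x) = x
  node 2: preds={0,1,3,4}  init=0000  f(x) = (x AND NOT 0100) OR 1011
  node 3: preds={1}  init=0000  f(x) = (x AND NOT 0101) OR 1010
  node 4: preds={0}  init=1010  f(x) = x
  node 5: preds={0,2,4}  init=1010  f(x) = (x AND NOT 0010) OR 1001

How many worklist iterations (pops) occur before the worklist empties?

11

Trace (11 dequeues):
  [1] u=0 | in 1010 | out 1000 | prev 0000 | push {}
  [2] u=1 | in 1010 | out 1010 | prev 0000 | push {}
  [3] u=2 | in 1010 | out 1011 | prev 0000 | push {}
  [4] u=3 | in 1010 | out 1010 | prev 0000 | push {2}
  [5] u=4 | in 1000 | out 1010 | ==
  [6] u=5 | in 1011 | out 1011 | prev 1010 | push {0,1}
  [7] u=2 | in 1010 | out 1011 | ==
  [8] u=0 | in 1011 | out 1000 | ==
  [9] u=1 | in 1011 | out 1011 | prev 1010 | push {2,3}
  [10] u=2 | in 1011 | out 1011 | ==
  [11] u=3 | in 1011 | out 1010 | ==

Converged values:
  [0] 1000
  [1] 1011
  [2] 1011
  [3] 1010
  [4] 1010
  [5] 1011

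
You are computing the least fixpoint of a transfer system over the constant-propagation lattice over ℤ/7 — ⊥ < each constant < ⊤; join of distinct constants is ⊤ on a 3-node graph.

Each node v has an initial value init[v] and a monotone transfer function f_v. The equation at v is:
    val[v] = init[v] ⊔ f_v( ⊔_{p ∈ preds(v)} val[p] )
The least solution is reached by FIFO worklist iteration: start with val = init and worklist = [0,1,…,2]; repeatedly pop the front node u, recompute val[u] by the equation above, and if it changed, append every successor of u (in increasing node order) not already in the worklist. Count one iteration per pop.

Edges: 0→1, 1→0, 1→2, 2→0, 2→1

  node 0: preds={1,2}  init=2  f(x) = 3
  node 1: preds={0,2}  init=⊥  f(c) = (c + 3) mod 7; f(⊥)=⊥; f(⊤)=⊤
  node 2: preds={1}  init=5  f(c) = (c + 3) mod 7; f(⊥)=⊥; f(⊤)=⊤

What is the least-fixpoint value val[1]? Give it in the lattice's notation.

⊤

Trace (5 dequeues):
  [1] u=0 | in 5 | out ⊤ | prev 2 | push {}
  [2] u=1 | in ⊤ | out ⊤ | prev ⊥ | push {0}
  [3] u=2 | in ⊤ | out ⊤ | prev 5 | push {1}
  [4] u=0 | in ⊤ | out ⊤ | ==
  [5] u=1 | in ⊤ | out ⊤ | ==

Converged values:
  [0] ⊤
  [1] ⊤
  [2] ⊤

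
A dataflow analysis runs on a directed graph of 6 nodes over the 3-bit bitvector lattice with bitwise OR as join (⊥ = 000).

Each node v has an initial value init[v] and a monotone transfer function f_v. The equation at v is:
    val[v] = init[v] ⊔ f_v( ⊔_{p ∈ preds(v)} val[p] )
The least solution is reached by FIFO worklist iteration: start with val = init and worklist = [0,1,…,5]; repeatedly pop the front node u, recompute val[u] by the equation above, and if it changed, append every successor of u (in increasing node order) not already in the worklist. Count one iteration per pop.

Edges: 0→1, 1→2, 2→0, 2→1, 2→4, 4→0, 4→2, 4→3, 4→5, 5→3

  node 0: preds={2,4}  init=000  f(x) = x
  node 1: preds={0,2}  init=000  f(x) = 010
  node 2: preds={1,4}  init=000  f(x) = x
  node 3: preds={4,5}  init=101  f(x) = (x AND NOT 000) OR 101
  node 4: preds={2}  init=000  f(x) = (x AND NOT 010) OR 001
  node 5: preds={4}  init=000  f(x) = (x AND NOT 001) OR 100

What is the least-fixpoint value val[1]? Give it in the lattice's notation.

Iteration log — 13 steps:
  step 1. node 0  ⊔preds=000  new=000  stable
  step 2. node 1  ⊔preds=000  new=010  old=000  +wl: 
  step 3. node 2  ⊔preds=010  new=010  old=000  +wl: 0,1
  step 4. node 3  ⊔preds=000  new=101  stable
  step 5. node 4  ⊔preds=010  new=001  old=000  +wl: 2,3
  step 6. node 5  ⊔preds=001  new=100  old=000  +wl: 
  step 7. node 0  ⊔preds=011  new=011  old=000  +wl: 
  step 8. node 1  ⊔preds=011  new=010  stable
  step 9. node 2  ⊔preds=011  new=011  old=010  +wl: 0,1,4
  step 10. node 3  ⊔preds=101  new=101  stable
  step 11. node 0  ⊔preds=011  new=011  stable
  step 12. node 1  ⊔preds=011  new=010  stable
  step 13. node 4  ⊔preds=011  new=001  stable

Least fixpoint reached:
  node 0: 011
  node 1: 010
  node 2: 011
  node 3: 101
  node 4: 001
  node 5: 100

010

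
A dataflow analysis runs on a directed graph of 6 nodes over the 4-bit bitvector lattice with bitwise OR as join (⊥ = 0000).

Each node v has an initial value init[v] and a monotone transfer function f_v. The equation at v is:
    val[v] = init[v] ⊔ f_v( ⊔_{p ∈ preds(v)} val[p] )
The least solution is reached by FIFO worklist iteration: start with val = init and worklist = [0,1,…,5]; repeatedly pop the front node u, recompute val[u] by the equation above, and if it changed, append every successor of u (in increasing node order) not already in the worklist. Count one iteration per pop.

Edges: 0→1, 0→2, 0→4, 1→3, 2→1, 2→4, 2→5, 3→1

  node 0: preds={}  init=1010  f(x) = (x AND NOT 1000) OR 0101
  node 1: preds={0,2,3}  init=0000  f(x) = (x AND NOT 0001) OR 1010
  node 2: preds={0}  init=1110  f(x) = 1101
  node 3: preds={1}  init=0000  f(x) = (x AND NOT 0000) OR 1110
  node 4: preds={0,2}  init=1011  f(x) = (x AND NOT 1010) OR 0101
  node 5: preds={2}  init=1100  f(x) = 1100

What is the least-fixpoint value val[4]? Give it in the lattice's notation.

1111

Trace (7 dequeues):
  [1] u=0 | in 0000 | out 1111 | prev 1010 | push {}
  [2] u=1 | in 1111 | out 1110 | prev 0000 | push {}
  [3] u=2 | in 1111 | out 1111 | prev 1110 | push {1}
  [4] u=3 | in 1110 | out 1110 | prev 0000 | push {}
  [5] u=4 | in 1111 | out 1111 | prev 1011 | push {}
  [6] u=5 | in 1111 | out 1100 | ==
  [7] u=1 | in 1111 | out 1110 | ==

Converged values:
  [0] 1111
  [1] 1110
  [2] 1111
  [3] 1110
  [4] 1111
  [5] 1100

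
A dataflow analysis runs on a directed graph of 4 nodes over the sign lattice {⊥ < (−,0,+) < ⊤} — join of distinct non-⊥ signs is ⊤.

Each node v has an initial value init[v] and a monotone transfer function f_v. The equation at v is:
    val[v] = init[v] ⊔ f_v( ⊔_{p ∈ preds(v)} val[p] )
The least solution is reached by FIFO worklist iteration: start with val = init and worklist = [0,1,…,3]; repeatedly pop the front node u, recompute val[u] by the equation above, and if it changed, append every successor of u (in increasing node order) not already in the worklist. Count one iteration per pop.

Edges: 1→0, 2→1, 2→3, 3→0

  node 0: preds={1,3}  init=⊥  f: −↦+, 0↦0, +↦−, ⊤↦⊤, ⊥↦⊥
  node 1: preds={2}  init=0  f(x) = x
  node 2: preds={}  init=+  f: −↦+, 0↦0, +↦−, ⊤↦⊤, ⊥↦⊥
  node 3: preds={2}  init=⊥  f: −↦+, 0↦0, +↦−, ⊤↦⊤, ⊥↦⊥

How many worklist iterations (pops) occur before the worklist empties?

5

Worklist (5 pops):
  #1 pop 0: in=0 → 0 (was ⊥); enqueue []
  #2 pop 1: in=+ → ⊤ (was 0); enqueue [0]
  #3 pop 2: in=⊥ → + (no change)
  #4 pop 3: in=+ → − (was ⊥); enqueue []
  #5 pop 0: in=⊤ → ⊤ (was 0); enqueue []

Fixpoint:
  val[0] = ⊤
  val[1] = ⊤
  val[2] = +
  val[3] = −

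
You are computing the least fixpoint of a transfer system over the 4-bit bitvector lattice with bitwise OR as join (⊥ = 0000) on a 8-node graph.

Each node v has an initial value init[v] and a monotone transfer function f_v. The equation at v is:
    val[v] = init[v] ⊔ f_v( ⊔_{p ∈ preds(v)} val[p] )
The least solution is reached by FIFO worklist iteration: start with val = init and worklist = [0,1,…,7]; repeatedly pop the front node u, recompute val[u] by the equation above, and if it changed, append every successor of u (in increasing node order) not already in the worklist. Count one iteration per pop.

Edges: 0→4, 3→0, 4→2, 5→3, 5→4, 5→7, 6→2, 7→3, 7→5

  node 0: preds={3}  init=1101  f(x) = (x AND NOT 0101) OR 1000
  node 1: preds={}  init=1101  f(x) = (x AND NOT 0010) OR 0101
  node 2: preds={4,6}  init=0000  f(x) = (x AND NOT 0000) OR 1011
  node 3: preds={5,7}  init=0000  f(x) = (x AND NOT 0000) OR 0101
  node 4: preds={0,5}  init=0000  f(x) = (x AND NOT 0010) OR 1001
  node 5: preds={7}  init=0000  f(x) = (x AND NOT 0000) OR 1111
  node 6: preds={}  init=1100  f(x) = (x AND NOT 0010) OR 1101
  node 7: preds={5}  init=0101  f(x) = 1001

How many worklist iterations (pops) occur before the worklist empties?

Worklist (15 pops):
  #1 pop 0: in=0000 → 1101 (no change)
  #2 pop 1: in=0000 → 1101 (no change)
  #3 pop 2: in=1100 → 1111 (was 0000); enqueue []
  #4 pop 3: in=0101 → 0101 (was 0000); enqueue [0]
  #5 pop 4: in=1101 → 1101 (was 0000); enqueue [2]
  #6 pop 5: in=0101 → 1111 (was 0000); enqueue [3,4]
  #7 pop 6: in=0000 → 1101 (was 1100); enqueue []
  #8 pop 7: in=1111 → 1101 (was 0101); enqueue [5]
  #9 pop 0: in=0101 → 1101 (no change)
  #10 pop 2: in=1101 → 1111 (no change)
  #11 pop 3: in=1111 → 1111 (was 0101); enqueue [0]
  #12 pop 4: in=1111 → 1101 (no change)
  #13 pop 5: in=1101 → 1111 (no change)
  #14 pop 0: in=1111 → 1111 (was 1101); enqueue [4]
  #15 pop 4: in=1111 → 1101 (no change)

Fixpoint:
  val[0] = 1111
  val[1] = 1101
  val[2] = 1111
  val[3] = 1111
  val[4] = 1101
  val[5] = 1111
  val[6] = 1101
  val[7] = 1101

15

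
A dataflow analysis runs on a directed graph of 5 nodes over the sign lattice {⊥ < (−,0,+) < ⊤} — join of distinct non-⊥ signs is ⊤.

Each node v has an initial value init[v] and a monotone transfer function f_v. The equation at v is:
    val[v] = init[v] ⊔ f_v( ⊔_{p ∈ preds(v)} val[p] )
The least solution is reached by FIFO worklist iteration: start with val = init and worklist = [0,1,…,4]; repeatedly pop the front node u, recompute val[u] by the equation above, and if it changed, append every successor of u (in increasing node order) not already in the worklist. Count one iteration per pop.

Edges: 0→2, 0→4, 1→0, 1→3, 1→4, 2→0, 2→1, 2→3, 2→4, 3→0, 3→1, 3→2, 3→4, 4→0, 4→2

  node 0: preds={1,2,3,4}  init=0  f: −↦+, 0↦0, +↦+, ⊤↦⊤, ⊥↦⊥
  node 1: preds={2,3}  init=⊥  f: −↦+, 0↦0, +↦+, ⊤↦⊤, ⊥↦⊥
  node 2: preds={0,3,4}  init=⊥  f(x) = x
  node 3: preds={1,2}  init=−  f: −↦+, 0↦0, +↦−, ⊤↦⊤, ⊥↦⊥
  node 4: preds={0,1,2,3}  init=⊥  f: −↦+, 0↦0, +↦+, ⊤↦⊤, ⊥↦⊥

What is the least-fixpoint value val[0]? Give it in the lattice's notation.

⊤

Trace (11 dequeues):
  [1] u=0 | in − | out ⊤ | prev 0 | push {}
  [2] u=1 | in − | out + | prev ⊥ | push {0}
  [3] u=2 | in ⊤ | out ⊤ | prev ⊥ | push {1}
  [4] u=3 | in ⊤ | out ⊤ | prev − | push {2}
  [5] u=4 | in ⊤ | out ⊤ | prev ⊥ | push {}
  [6] u=0 | in ⊤ | out ⊤ | ==
  [7] u=1 | in ⊤ | out ⊤ | prev + | push {0,3,4}
  [8] u=2 | in ⊤ | out ⊤ | ==
  [9] u=0 | in ⊤ | out ⊤ | ==
  [10] u=3 | in ⊤ | out ⊤ | ==
  [11] u=4 | in ⊤ | out ⊤ | ==

Converged values:
  [0] ⊤
  [1] ⊤
  [2] ⊤
  [3] ⊤
  [4] ⊤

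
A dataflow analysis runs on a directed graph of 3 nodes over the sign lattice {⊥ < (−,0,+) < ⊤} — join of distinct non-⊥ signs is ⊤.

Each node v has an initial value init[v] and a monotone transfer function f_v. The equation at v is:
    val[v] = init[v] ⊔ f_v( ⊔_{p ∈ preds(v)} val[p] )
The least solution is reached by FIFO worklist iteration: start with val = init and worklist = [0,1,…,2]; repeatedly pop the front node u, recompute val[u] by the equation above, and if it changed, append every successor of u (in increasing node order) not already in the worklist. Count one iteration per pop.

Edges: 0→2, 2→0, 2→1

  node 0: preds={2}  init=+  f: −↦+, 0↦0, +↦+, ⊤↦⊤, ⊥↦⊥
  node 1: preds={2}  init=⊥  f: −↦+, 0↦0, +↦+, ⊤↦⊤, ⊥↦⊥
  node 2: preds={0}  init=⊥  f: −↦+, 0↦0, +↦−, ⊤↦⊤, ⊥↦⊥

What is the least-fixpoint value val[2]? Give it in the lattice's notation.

−

Worklist (5 pops):
  #1 pop 0: in=⊥ → + (no change)
  #2 pop 1: in=⊥ → ⊥ (no change)
  #3 pop 2: in=+ → − (was ⊥); enqueue [0,1]
  #4 pop 0: in=− → + (no change)
  #5 pop 1: in=− → + (was ⊥); enqueue []

Fixpoint:
  val[0] = +
  val[1] = +
  val[2] = −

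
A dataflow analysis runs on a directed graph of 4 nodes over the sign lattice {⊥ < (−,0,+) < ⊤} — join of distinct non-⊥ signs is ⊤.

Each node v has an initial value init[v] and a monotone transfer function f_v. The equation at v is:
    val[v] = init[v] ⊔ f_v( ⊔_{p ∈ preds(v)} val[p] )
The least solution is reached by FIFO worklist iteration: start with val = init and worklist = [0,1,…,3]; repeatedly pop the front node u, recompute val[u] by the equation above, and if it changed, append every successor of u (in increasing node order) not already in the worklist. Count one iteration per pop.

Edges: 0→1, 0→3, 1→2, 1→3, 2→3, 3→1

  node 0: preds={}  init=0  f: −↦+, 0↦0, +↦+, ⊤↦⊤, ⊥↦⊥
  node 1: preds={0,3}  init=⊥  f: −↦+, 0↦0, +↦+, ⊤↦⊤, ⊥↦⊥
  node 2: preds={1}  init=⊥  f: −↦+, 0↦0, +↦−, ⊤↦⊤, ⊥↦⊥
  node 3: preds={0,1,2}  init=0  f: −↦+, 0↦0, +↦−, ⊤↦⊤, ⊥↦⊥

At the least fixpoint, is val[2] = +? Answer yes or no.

Trace (4 dequeues):
  [1] u=0 | in ⊥ | out 0 | ==
  [2] u=1 | in 0 | out 0 | prev ⊥ | push {}
  [3] u=2 | in 0 | out 0 | prev ⊥ | push {}
  [4] u=3 | in 0 | out 0 | ==

Converged values:
  [0] 0
  [1] 0
  [2] 0
  [3] 0

no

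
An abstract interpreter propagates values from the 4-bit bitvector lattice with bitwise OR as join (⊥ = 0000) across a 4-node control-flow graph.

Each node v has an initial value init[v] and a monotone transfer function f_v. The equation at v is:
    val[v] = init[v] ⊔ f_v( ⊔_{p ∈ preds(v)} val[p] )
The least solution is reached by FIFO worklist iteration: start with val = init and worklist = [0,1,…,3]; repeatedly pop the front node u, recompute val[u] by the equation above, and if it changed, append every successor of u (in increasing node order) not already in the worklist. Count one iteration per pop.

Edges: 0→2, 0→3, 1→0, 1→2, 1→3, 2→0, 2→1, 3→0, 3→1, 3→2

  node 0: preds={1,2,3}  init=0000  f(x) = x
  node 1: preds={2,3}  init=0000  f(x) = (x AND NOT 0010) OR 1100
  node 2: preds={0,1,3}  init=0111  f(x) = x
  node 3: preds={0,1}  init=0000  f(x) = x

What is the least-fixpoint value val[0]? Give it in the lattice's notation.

Iteration log — 8 steps:
  step 1. node 0  ⊔preds=0111  new=0111  old=0000  +wl: 
  step 2. node 1  ⊔preds=0111  new=1101  old=0000  +wl: 0
  step 3. node 2  ⊔preds=1111  new=1111  old=0111  +wl: 1
  step 4. node 3  ⊔preds=1111  new=1111  old=0000  +wl: 2
  step 5. node 0  ⊔preds=1111  new=1111  old=0111  +wl: 3
  step 6. node 1  ⊔preds=1111  new=1101  stable
  step 7. node 2  ⊔preds=1111  new=1111  stable
  step 8. node 3  ⊔preds=1111  new=1111  stable

Least fixpoint reached:
  node 0: 1111
  node 1: 1101
  node 2: 1111
  node 3: 1111

1111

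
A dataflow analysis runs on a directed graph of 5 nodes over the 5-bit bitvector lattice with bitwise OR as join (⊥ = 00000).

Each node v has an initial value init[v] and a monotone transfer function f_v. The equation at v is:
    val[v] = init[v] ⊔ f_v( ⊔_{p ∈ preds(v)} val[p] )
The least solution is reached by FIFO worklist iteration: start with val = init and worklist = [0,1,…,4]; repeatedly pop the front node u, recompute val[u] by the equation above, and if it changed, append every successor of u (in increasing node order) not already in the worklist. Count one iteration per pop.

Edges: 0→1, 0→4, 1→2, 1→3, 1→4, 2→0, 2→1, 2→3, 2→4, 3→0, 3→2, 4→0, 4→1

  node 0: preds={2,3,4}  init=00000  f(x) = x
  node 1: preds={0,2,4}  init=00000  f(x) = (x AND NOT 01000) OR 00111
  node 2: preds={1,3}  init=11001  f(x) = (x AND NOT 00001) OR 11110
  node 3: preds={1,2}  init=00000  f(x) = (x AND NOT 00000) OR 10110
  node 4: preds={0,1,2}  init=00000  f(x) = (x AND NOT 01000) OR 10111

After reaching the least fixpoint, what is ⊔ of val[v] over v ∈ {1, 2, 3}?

Trace (9 dequeues):
  [1] u=0 | in 11001 | out 11001 | prev 00000 | push {}
  [2] u=1 | in 11001 | out 10111 | prev 00000 | push {}
  [3] u=2 | in 10111 | out 11111 | prev 11001 | push {0,1}
  [4] u=3 | in 11111 | out 11111 | prev 00000 | push {2}
  [5] u=4 | in 11111 | out 10111 | prev 00000 | push {}
  [6] u=0 | in 11111 | out 11111 | prev 11001 | push {4}
  [7] u=1 | in 11111 | out 10111 | ==
  [8] u=2 | in 11111 | out 11111 | ==
  [9] u=4 | in 11111 | out 10111 | ==

Converged values:
  [0] 11111
  [1] 10111
  [2] 11111
  [3] 11111
  [4] 10111

11111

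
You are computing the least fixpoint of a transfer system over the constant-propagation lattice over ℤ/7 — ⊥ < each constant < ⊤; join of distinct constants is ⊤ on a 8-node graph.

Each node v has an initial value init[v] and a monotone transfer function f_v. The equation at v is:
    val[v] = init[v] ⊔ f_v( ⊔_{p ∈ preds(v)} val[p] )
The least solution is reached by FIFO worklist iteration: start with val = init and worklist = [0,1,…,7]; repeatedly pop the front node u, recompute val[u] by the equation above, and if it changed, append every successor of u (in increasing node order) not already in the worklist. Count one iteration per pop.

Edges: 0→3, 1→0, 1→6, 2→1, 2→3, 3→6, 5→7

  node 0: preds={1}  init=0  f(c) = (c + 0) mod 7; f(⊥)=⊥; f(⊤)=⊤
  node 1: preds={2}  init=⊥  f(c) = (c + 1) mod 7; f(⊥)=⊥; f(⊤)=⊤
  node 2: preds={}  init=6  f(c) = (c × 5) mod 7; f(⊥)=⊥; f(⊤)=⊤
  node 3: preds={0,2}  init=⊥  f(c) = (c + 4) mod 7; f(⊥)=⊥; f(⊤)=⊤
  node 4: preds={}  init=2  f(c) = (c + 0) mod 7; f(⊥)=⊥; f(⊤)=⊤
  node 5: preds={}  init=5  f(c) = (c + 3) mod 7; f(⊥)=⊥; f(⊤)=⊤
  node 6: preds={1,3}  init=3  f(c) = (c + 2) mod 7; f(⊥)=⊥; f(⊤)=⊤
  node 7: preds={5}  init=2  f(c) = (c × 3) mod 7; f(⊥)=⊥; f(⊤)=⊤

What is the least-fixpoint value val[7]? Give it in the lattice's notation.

⊤

Trace (9 dequeues):
  [1] u=0 | in ⊥ | out 0 | ==
  [2] u=1 | in 6 | out 0 | prev ⊥ | push {0}
  [3] u=2 | in ⊥ | out 6 | ==
  [4] u=3 | in ⊤ | out ⊤ | prev ⊥ | push {}
  [5] u=4 | in ⊥ | out 2 | ==
  [6] u=5 | in ⊥ | out 5 | ==
  [7] u=6 | in ⊤ | out ⊤ | prev 3 | push {}
  [8] u=7 | in 5 | out ⊤ | prev 2 | push {}
  [9] u=0 | in 0 | out 0 | ==

Converged values:
  [0] 0
  [1] 0
  [2] 6
  [3] ⊤
  [4] 2
  [5] 5
  [6] ⊤
  [7] ⊤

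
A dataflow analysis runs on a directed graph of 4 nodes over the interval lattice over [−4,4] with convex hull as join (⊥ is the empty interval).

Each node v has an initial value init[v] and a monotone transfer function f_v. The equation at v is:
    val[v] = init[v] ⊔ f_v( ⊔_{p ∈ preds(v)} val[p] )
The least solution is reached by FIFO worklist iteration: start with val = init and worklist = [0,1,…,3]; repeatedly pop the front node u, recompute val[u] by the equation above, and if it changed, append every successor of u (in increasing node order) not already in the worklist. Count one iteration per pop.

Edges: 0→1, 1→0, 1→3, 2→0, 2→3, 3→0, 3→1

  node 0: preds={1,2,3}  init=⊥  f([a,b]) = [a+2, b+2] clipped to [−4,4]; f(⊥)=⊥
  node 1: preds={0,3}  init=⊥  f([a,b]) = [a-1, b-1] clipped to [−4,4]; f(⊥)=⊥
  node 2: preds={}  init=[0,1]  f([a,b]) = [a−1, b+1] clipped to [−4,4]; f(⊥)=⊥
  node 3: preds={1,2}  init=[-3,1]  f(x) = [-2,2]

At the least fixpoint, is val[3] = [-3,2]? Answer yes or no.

Iteration log — 8 steps:
  step 1. node 0  ⊔preds=[-3,1]  new=[-1,3]  old=⊥  +wl: 
  step 2. node 1  ⊔preds=[-3,3]  new=[-4,2]  old=⊥  +wl: 0
  step 3. node 2  ⊔preds=⊥  new=[0,1]  stable
  step 4. node 3  ⊔preds=[-4,2]  new=[-3,2]  old=[-3,1]  +wl: 1
  step 5. node 0  ⊔preds=[-4,2]  new=[-2,4]  old=[-1,3]  +wl: 
  step 6. node 1  ⊔preds=[-3,4]  new=[-4,3]  old=[-4,2]  +wl: 0,3
  step 7. node 0  ⊔preds=[-4,3]  new=[-2,4]  stable
  step 8. node 3  ⊔preds=[-4,3]  new=[-3,2]  stable

Least fixpoint reached:
  node 0: [-2,4]
  node 1: [-4,3]
  node 2: [0,1]
  node 3: [-3,2]

yes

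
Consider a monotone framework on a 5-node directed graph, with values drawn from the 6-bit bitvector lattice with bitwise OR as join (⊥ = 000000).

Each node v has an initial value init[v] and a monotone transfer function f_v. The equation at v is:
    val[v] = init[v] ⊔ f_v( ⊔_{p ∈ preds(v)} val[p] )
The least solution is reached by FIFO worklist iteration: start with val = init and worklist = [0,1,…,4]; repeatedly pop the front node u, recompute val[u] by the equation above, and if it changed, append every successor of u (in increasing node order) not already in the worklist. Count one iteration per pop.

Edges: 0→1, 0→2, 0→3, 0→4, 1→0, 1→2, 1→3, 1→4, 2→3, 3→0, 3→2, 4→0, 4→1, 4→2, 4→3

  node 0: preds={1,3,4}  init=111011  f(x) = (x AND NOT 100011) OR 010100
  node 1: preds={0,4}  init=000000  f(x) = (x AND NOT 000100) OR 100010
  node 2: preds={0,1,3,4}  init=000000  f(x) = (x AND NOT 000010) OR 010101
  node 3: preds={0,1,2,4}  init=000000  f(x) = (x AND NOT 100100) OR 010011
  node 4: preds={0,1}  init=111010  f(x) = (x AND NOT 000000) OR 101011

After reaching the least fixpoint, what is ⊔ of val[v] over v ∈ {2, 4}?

Trace (9 dequeues):
  [1] u=0 | in 111010 | out 111111 | prev 111011 | push {}
  [2] u=1 | in 111111 | out 111011 | prev 000000 | push {0}
  [3] u=2 | in 111111 | out 111101 | prev 000000 | push {}
  [4] u=3 | in 111111 | out 011011 | prev 000000 | push {2}
  [5] u=4 | in 111111 | out 111111 | prev 111010 | push {1,3}
  [6] u=0 | in 111111 | out 111111 | ==
  [7] u=2 | in 111111 | out 111101 | ==
  [8] u=1 | in 111111 | out 111011 | ==
  [9] u=3 | in 111111 | out 011011 | ==

Converged values:
  [0] 111111
  [1] 111011
  [2] 111101
  [3] 011011
  [4] 111111

111111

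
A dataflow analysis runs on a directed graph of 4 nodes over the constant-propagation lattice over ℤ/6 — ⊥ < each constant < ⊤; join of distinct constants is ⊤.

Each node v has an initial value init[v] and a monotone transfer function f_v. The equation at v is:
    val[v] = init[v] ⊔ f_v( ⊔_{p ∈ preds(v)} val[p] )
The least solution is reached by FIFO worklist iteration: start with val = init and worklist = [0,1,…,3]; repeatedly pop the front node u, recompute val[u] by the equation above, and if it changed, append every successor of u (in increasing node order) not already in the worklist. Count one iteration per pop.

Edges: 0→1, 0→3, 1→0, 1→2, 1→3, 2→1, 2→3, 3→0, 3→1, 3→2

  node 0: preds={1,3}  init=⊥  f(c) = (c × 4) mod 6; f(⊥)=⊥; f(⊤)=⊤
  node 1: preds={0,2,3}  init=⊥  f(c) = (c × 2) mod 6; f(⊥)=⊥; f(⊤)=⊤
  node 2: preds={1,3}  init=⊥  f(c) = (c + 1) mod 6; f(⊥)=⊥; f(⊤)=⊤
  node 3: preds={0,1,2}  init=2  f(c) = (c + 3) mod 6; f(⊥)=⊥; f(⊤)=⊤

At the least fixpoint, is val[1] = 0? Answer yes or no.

no

Trace (9 dequeues):
  [1] u=0 | in 2 | out 2 | prev ⊥ | push {}
  [2] u=1 | in 2 | out 4 | prev ⊥ | push {0}
  [3] u=2 | in ⊤ | out ⊤ | prev ⊥ | push {1}
  [4] u=3 | in ⊤ | out ⊤ | prev 2 | push {2}
  [5] u=0 | in ⊤ | out ⊤ | prev 2 | push {3}
  [6] u=1 | in ⊤ | out ⊤ | prev 4 | push {0}
  [7] u=2 | in ⊤ | out ⊤ | ==
  [8] u=3 | in ⊤ | out ⊤ | ==
  [9] u=0 | in ⊤ | out ⊤ | ==

Converged values:
  [0] ⊤
  [1] ⊤
  [2] ⊤
  [3] ⊤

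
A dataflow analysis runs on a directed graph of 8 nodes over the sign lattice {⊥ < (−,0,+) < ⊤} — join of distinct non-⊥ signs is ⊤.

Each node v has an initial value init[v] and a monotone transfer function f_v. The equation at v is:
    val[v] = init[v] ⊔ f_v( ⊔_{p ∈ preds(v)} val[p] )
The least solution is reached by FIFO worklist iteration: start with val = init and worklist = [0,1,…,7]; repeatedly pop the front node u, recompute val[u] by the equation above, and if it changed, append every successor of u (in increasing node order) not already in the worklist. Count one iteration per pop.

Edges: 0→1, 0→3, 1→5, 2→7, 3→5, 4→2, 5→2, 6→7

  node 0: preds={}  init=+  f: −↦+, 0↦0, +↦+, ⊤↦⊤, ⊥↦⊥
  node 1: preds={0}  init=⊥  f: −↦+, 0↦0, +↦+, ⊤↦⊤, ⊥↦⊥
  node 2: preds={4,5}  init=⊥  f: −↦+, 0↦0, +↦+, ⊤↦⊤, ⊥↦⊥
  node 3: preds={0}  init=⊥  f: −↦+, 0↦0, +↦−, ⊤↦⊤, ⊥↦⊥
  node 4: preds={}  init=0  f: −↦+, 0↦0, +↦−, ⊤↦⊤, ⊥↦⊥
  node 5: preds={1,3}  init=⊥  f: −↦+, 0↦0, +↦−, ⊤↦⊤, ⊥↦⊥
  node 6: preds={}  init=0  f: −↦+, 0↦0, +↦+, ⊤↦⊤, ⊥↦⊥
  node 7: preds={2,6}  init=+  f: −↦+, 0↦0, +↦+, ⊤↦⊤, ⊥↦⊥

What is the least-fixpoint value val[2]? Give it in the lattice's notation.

⊤

Trace (10 dequeues):
  [1] u=0 | in ⊥ | out + | ==
  [2] u=1 | in + | out + | prev ⊥ | push {}
  [3] u=2 | in 0 | out 0 | prev ⊥ | push {}
  [4] u=3 | in + | out − | prev ⊥ | push {}
  [5] u=4 | in ⊥ | out 0 | ==
  [6] u=5 | in ⊤ | out ⊤ | prev ⊥ | push {2}
  [7] u=6 | in ⊥ | out 0 | ==
  [8] u=7 | in 0 | out ⊤ | prev + | push {}
  [9] u=2 | in ⊤ | out ⊤ | prev 0 | push {7}
  [10] u=7 | in ⊤ | out ⊤ | ==

Converged values:
  [0] +
  [1] +
  [2] ⊤
  [3] −
  [4] 0
  [5] ⊤
  [6] 0
  [7] ⊤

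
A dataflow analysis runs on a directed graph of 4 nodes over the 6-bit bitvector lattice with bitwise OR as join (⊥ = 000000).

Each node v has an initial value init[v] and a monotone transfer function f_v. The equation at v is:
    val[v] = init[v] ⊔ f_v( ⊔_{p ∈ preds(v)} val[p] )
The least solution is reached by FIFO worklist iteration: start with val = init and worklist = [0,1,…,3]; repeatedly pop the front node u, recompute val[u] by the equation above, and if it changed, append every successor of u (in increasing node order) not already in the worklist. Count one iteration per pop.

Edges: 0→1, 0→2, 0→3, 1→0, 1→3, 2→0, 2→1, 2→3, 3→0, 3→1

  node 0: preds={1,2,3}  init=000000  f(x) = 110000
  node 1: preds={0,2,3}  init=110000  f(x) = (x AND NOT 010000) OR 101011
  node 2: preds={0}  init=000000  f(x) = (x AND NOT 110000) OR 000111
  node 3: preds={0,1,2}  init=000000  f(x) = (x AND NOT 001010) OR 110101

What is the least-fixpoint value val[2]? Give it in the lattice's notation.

000111

Trace (8 dequeues):
  [1] u=0 | in 110000 | out 110000 | prev 000000 | push {}
  [2] u=1 | in 110000 | out 111011 | prev 110000 | push {0}
  [3] u=2 | in 110000 | out 000111 | prev 000000 | push {1}
  [4] u=3 | in 111111 | out 110101 | prev 000000 | push {}
  [5] u=0 | in 111111 | out 110000 | ==
  [6] u=1 | in 110111 | out 111111 | prev 111011 | push {0,3}
  [7] u=0 | in 111111 | out 110000 | ==
  [8] u=3 | in 111111 | out 110101 | ==

Converged values:
  [0] 110000
  [1] 111111
  [2] 000111
  [3] 110101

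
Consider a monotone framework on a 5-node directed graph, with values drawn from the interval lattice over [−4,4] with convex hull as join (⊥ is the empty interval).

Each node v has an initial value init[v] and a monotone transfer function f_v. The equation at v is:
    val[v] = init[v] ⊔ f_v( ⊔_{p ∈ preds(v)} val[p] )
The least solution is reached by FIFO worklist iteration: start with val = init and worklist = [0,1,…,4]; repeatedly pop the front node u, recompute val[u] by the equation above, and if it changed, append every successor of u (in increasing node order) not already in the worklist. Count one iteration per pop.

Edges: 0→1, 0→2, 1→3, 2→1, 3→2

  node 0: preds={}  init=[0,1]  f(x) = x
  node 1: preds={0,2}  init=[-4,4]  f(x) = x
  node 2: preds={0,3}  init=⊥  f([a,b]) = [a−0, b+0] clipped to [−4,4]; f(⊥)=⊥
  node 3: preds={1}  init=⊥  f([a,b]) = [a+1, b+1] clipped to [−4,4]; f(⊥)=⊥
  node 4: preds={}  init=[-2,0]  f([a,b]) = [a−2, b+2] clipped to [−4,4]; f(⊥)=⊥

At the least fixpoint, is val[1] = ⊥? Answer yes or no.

no

Worklist (8 pops):
  #1 pop 0: in=⊥ → [0,1] (no change)
  #2 pop 1: in=[0,1] → [-4,4] (no change)
  #3 pop 2: in=[0,1] → [0,1] (was ⊥); enqueue [1]
  #4 pop 3: in=[-4,4] → [-3,4] (was ⊥); enqueue [2]
  #5 pop 4: in=⊥ → [-2,0] (no change)
  #6 pop 1: in=[0,1] → [-4,4] (no change)
  #7 pop 2: in=[-3,4] → [-3,4] (was [0,1]); enqueue [1]
  #8 pop 1: in=[-3,4] → [-4,4] (no change)

Fixpoint:
  val[0] = [0,1]
  val[1] = [-4,4]
  val[2] = [-3,4]
  val[3] = [-3,4]
  val[4] = [-2,0]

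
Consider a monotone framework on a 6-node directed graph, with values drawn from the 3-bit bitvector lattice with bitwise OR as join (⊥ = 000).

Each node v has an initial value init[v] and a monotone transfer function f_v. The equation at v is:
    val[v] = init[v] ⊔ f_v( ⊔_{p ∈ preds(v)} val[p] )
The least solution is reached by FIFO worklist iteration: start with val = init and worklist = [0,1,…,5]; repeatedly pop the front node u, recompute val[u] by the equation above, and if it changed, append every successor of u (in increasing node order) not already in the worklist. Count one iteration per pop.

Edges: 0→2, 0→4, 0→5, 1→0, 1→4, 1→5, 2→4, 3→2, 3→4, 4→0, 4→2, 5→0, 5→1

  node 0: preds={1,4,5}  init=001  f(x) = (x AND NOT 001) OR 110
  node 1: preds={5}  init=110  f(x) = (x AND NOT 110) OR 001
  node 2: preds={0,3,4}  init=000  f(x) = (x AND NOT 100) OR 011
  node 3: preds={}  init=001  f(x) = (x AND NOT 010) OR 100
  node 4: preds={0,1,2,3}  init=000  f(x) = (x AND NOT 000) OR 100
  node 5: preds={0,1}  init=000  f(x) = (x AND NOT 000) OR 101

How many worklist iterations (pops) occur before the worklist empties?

Trace (9 dequeues):
  [1] u=0 | in 110 | out 111 | prev 001 | push {}
  [2] u=1 | in 000 | out 111 | prev 110 | push {0}
  [3] u=2 | in 111 | out 011 | prev 000 | push {}
  [4] u=3 | in 000 | out 101 | prev 001 | push {2}
  [5] u=4 | in 111 | out 111 | prev 000 | push {}
  [6] u=5 | in 111 | out 111 | prev 000 | push {1}
  [7] u=0 | in 111 | out 111 | ==
  [8] u=2 | in 111 | out 011 | ==
  [9] u=1 | in 111 | out 111 | ==

Converged values:
  [0] 111
  [1] 111
  [2] 011
  [3] 101
  [4] 111
  [5] 111

9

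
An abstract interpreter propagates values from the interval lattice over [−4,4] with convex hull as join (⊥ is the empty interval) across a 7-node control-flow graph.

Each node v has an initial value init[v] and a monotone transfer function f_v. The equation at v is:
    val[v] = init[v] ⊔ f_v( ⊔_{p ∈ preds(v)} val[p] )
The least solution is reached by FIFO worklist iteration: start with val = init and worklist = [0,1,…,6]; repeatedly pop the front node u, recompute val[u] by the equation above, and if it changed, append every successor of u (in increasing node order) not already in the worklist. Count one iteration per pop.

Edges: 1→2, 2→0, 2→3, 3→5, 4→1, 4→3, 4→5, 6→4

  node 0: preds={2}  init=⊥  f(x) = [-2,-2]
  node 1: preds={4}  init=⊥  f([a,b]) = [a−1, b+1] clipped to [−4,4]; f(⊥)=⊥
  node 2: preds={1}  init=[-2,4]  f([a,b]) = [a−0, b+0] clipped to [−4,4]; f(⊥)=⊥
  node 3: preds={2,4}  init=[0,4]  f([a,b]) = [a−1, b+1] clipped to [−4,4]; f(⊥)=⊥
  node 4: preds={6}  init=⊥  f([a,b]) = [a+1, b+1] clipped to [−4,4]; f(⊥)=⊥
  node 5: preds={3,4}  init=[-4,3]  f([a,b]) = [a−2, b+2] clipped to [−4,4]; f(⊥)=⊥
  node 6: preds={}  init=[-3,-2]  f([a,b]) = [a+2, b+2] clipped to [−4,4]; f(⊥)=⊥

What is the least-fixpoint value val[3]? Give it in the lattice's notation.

[-4,4]

Worklist (13 pops):
  #1 pop 0: in=[-2,4] → [-2,-2] (was ⊥); enqueue []
  #2 pop 1: in=⊥ → ⊥ (no change)
  #3 pop 2: in=⊥ → [-2,4] (no change)
  #4 pop 3: in=[-2,4] → [-3,4] (was [0,4]); enqueue []
  #5 pop 4: in=[-3,-2] → [-2,-1] (was ⊥); enqueue [1,3]
  #6 pop 5: in=[-3,4] → [-4,4] (was [-4,3]); enqueue []
  #7 pop 6: in=⊥ → [-3,-2] (no change)
  #8 pop 1: in=[-2,-1] → [-3,0] (was ⊥); enqueue [2]
  #9 pop 3: in=[-2,4] → [-3,4] (no change)
  #10 pop 2: in=[-3,0] → [-3,4] (was [-2,4]); enqueue [0,3]
  #11 pop 0: in=[-3,4] → [-2,-2] (no change)
  #12 pop 3: in=[-3,4] → [-4,4] (was [-3,4]); enqueue [5]
  #13 pop 5: in=[-4,4] → [-4,4] (no change)

Fixpoint:
  val[0] = [-2,-2]
  val[1] = [-3,0]
  val[2] = [-3,4]
  val[3] = [-4,4]
  val[4] = [-2,-1]
  val[5] = [-4,4]
  val[6] = [-3,-2]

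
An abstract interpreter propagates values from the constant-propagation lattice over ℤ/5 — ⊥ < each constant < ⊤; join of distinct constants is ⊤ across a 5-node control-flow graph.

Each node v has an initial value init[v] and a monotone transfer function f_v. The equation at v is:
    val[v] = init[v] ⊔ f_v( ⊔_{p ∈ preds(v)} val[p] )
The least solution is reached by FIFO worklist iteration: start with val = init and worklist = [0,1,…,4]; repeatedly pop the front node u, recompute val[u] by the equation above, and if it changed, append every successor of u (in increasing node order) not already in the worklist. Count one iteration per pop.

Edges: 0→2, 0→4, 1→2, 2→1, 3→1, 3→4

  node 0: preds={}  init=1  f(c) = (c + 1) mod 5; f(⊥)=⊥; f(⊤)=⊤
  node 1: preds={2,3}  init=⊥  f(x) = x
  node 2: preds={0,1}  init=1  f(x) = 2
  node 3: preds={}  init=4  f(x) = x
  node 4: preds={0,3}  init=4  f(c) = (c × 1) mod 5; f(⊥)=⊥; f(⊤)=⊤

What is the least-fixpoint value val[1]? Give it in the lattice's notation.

⊤

Worklist (6 pops):
  #1 pop 0: in=⊥ → 1 (no change)
  #2 pop 1: in=⊤ → ⊤ (was ⊥); enqueue []
  #3 pop 2: in=⊤ → ⊤ (was 1); enqueue [1]
  #4 pop 3: in=⊥ → 4 (no change)
  #5 pop 4: in=⊤ → ⊤ (was 4); enqueue []
  #6 pop 1: in=⊤ → ⊤ (no change)

Fixpoint:
  val[0] = 1
  val[1] = ⊤
  val[2] = ⊤
  val[3] = 4
  val[4] = ⊤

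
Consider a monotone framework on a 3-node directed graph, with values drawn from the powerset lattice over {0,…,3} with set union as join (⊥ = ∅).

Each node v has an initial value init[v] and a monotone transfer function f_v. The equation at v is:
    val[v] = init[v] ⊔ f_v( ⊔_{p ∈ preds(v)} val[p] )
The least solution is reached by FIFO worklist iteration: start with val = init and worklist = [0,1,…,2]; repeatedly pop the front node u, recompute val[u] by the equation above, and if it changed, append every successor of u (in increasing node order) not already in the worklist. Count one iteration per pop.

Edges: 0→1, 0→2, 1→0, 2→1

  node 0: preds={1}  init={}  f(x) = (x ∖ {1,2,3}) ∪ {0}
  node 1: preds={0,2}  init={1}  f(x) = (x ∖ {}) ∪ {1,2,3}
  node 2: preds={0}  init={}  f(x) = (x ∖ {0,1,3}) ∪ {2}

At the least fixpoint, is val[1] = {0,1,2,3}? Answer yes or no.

yes

Trace (5 dequeues):
  [1] u=0 | in {1} | out {0} | prev {} | push {}
  [2] u=1 | in {0} | out {0,1,2,3} | prev {1} | push {0}
  [3] u=2 | in {0} | out {2} | prev {} | push {1}
  [4] u=0 | in {0,1,2,3} | out {0} | ==
  [5] u=1 | in {0,2} | out {0,1,2,3} | ==

Converged values:
  [0] {0}
  [1] {0,1,2,3}
  [2] {2}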